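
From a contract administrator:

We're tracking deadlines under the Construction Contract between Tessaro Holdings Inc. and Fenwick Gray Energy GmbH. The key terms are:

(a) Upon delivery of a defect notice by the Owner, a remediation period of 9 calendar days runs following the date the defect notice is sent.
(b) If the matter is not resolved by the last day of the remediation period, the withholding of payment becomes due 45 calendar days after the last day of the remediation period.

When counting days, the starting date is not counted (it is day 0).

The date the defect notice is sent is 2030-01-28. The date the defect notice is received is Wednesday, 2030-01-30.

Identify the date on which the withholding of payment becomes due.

Adding 9 calendar days to 2030-01-28 gives 2030-02-06, which is the last day of the remediation period.
The date on which the withholding of payment becomes due: 45 calendar days after 2030-02-06 is 2030-03-23.

2030-03-23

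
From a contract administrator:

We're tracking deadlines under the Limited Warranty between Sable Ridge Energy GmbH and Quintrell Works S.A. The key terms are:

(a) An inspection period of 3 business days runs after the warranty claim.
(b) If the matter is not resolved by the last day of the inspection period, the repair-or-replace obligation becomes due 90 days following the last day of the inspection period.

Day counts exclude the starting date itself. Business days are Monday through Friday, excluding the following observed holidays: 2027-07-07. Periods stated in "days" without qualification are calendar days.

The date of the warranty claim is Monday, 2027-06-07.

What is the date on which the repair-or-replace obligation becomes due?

2027-09-08

The last day of the inspection period: 3 business days after Monday, 2027-06-07, skipping weekends — Jun 8, Jun 9, Jun 10 — lands on Thursday, 2027-06-10.
The date on which the repair-or-replace obligation becomes due: 2027-06-10 + 90 days = 2027-09-08.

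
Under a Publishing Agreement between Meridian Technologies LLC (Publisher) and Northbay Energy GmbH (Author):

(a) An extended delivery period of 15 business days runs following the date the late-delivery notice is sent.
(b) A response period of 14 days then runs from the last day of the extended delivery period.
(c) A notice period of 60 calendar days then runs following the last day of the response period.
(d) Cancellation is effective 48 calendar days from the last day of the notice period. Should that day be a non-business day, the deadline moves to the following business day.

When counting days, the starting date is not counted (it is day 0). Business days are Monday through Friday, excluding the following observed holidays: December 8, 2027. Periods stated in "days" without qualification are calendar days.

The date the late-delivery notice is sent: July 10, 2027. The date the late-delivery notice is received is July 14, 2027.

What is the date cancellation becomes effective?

The last day of the extended delivery period: counting 15 business days from Saturday, July 10, 2027 (Jul 12, Jul 13, Jul 14, Jul 15, …, Jul 28, Jul 29, Jul 30, skipping weekends) reaches Friday, July 30, 2027.
The last day of the response period: 14 calendar days after July 30, 2027 is August 13, 2027.
The last day of the notice period: 60 calendar days after August 13, 2027 is October 12, 2027.
Adding 48 calendar days to October 12, 2027 gives November 29, 2027, which is the date cancellation becomes effective. November 29, 2027 is a Monday and is not a listed holiday, so no roll-forward applies.

November 29, 2027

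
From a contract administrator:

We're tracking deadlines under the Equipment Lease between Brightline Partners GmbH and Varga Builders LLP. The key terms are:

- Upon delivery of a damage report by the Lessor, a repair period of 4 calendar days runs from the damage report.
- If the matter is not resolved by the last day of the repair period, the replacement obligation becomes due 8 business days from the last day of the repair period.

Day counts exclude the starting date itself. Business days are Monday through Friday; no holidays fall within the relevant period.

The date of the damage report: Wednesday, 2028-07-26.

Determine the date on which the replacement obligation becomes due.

2028-08-09

Adding 4 calendar days to 2028-07-26 gives 2028-07-30, which is the last day of the repair period.
The date on which the replacement obligation becomes due: counting 8 business days from Sunday, 2028-07-30 (Jul 31, Aug 1, Aug 2, Aug 3, Aug 4, Aug 7, Aug 8, Aug 9, skipping weekends) reaches Wednesday, 2028-08-09.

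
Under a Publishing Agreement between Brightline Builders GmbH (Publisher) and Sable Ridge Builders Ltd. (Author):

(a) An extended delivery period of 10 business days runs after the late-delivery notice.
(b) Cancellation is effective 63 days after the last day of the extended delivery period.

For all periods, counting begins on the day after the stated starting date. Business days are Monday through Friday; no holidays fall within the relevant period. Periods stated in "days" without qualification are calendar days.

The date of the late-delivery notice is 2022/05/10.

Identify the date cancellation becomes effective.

2022/07/26

From Tuesday, 2022/05/10, 10 business days (May 11, May 12, May 13, May 16, May 17, May 18, May 19, May 20, May 23, May 24, skipping weekends) brings us to Tuesday, 2022/05/24, which is the last day of the extended delivery period.
The date cancellation becomes effective: 63 calendar days after 2022/05/24 is 2022/07/26.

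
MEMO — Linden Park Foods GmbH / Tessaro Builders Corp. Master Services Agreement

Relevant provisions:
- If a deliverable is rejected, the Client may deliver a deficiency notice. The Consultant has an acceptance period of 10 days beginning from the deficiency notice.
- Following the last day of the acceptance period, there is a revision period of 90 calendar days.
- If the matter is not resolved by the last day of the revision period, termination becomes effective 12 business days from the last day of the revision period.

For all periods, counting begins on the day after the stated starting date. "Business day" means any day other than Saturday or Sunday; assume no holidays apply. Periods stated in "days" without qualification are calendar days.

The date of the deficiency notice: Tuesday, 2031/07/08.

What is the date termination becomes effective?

2031/11/03

The last day of the acceptance period: 2031/07/08 + 10 days = 2031/07/18.
Adding 90 calendar days to 2031/07/18 gives 2031/10/16, which is the last day of the revision period.
The date termination becomes effective: counting 12 business days from Thursday, 2031/10/16 (Oct 17, Oct 20, Oct 21, Oct 22, …, Oct 30, Oct 31, Nov 3, skipping weekends) reaches Monday, 2031/11/03.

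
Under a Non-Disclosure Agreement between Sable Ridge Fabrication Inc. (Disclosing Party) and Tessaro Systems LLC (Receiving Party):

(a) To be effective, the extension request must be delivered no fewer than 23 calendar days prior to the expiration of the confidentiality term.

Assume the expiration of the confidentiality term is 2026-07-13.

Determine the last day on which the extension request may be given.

Counting back 23 calendar days from 2026-07-13 gives 2026-06-20.

2026-06-20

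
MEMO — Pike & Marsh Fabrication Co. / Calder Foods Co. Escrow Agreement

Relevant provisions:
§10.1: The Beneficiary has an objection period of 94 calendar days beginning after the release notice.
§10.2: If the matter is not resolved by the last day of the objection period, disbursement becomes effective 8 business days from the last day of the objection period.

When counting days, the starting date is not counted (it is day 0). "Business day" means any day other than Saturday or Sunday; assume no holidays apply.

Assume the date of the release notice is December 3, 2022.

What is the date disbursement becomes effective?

The last day of the objection period: 94 calendar days after December 3, 2022 is March 7, 2023.
From Tuesday, March 7, 2023, 8 business days (Mar 8, Mar 9, Mar 10, Mar 13, Mar 14, Mar 15, Mar 16, Mar 17, skipping weekends) brings us to Friday, March 17, 2023, which is the date disbursement becomes effective.

March 17, 2023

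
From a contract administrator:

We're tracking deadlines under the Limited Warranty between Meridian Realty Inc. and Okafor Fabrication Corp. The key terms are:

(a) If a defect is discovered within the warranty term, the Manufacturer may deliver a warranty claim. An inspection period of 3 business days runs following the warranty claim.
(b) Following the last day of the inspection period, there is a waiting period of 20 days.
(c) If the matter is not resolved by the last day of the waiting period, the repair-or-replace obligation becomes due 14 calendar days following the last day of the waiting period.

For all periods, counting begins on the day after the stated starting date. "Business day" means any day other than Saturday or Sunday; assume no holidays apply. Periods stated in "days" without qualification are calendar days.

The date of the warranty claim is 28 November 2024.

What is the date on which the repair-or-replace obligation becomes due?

6 January 2025

The last day of the inspection period: 3 business days after Thursday, 28 November 2024, skipping weekends — Nov 29, Dec 2, Dec 3 — lands on Tuesday, 3 December 2024.
The last day of the waiting period: 3 December 2024 + 20 days = 23 December 2024.
The date on which the repair-or-replace obligation becomes due: 14 calendar days after 23 December 2024 is 6 January 2025.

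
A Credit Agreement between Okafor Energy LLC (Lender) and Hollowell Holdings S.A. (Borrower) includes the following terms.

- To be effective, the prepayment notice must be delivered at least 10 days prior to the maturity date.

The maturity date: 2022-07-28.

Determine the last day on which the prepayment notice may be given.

Counting back 10 calendar days from 2022-07-28 gives 2022-07-18.

2022-07-18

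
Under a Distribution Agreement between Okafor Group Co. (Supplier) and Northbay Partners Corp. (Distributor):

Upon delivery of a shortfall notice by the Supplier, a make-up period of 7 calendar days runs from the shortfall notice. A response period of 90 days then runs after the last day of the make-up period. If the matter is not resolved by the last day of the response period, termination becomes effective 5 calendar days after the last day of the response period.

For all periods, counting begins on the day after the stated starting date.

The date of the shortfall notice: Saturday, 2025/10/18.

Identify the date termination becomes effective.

The last day of the make-up period: 7 calendar days after 2025/10/18 is 2025/10/25.
The last day of the response period: 2025/10/25 + 90 days = 2026/01/23.
Adding 5 calendar days to 2026/01/23 gives 2026/01/28, which is the date termination becomes effective.

2026/01/28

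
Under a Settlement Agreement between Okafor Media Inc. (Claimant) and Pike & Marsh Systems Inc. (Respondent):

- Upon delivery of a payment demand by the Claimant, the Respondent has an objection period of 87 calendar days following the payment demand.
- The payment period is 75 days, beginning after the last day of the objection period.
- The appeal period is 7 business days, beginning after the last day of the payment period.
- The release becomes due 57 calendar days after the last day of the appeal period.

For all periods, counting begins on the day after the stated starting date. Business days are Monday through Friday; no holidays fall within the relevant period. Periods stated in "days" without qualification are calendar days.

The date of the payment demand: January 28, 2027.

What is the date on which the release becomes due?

September 15, 2027

The last day of the objection period: 87 calendar days after January 28, 2027 is April 25, 2027.
Adding 75 calendar days to April 25, 2027 gives July 9, 2027, which is the last day of the payment period.
The last day of the appeal period: 7 business days after Friday, July 9, 2027, skipping weekends — Jul 12, Jul 13, Jul 14, Jul 15, Jul 16, Jul 19, Jul 20 — lands on Tuesday, July 20, 2027.
The date on which the release becomes due: 57 calendar days after July 20, 2027 is September 15, 2027.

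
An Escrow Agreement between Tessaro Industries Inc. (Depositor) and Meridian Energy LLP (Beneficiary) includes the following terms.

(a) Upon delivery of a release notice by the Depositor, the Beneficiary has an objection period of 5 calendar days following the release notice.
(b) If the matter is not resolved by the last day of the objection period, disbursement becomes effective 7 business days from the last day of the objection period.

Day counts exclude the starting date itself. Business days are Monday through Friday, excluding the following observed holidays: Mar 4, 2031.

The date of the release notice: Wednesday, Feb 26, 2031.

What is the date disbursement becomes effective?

Adding 5 calendar days to Feb 26, 2031 gives Mar 3, 2031, which is the last day of the objection period.
The date disbursement becomes effective: 7 business days after Monday, Mar 3, 2031, skipping weekends and the listed holiday on Mar 4 — Mar 5, Mar 6, Mar 7, Mar 10, Mar 11, Mar 12, Mar 13 — lands on Thursday, Mar 13, 2031.

Mar 13, 2031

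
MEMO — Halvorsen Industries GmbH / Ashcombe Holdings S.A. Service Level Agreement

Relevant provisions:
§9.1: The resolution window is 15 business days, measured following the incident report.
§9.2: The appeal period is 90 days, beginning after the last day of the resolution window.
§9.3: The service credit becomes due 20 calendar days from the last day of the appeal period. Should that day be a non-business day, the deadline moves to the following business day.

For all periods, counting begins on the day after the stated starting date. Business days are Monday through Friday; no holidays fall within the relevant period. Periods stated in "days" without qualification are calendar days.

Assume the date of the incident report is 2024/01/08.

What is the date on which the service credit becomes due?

From Monday, 2024/01/08, 15 business days (Jan 9, Jan 10, Jan 11, Jan 12, …, Jan 25, Jan 26, Jan 29, skipping weekends) brings us to Monday, 2024/01/29, which is the last day of the resolution window.
The last day of the appeal period: 90 calendar days after 2024/01/29 is 2024/04/28.
Adding 20 calendar days to 2024/04/28 gives 2024/05/18, which is the date on which the service credit becomes due. That falls on a Saturday, so it rolls to the next business day, Monday, 2024/05/20.

2024/05/20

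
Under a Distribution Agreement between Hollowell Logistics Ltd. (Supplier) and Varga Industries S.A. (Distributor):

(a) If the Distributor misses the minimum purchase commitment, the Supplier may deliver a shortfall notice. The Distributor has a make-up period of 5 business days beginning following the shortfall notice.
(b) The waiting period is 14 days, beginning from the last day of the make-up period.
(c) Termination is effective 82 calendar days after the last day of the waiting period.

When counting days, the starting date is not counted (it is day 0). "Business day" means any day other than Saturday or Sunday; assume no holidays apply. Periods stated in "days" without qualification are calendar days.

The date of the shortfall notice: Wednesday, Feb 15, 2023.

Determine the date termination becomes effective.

May 29, 2023

From Wednesday, Feb 15, 2023, 5 business days (Feb 16, Feb 17, Feb 20, Feb 21, Feb 22, skipping weekends) brings us to Wednesday, Feb 22, 2023, which is the last day of the make-up period.
Adding 14 calendar days to Feb 22, 2023 gives Mar 8, 2023, which is the last day of the waiting period.
Adding 82 calendar days to Mar 8, 2023 gives May 29, 2023, which is the date termination becomes effective.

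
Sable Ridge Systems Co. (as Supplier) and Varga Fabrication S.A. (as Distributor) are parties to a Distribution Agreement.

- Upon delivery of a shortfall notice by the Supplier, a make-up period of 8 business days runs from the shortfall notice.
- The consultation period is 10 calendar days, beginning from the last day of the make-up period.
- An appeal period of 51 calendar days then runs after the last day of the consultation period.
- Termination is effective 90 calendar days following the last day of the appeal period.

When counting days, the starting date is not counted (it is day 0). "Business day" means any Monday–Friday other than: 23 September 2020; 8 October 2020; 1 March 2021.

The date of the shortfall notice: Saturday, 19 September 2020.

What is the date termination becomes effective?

1 March 2021

The last day of the make-up period: counting 8 business days from Saturday, 19 September 2020 (Sep 21, Sep 22, Sep 24, Sep 25, Sep 28, Sep 29, Sep 30, Oct 1, skipping weekends and the listed holiday on Sep 23) reaches Thursday, 1 October 2020.
Adding 10 calendar days to 1 October 2020 gives 11 October 2020, which is the last day of the consultation period.
Adding 51 calendar days to 11 October 2020 gives 1 December 2020, which is the last day of the appeal period.
Adding 90 calendar days to 1 December 2020 gives 1 March 2021, which is the date termination becomes effective.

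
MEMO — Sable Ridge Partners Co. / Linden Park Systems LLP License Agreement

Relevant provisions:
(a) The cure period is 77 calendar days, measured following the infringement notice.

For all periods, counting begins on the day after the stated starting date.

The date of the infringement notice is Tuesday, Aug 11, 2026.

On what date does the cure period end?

Oct 27, 2026

The last day of the cure period: 77 calendar days after Aug 11, 2026 is Oct 27, 2026.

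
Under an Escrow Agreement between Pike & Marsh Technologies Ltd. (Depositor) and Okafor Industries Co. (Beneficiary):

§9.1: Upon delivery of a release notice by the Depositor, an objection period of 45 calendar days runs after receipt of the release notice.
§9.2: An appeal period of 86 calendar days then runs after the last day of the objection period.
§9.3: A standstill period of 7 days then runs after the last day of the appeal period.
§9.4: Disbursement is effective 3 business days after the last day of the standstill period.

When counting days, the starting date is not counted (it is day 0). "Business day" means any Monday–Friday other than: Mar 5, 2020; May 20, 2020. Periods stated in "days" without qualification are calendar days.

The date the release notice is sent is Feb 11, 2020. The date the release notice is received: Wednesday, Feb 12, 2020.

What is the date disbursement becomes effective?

The last day of the objection period: 45 calendar days after Feb 12, 2020 is Mar 28, 2020.
The last day of the appeal period: Mar 28, 2020 + 86 days = Jun 22, 2020.
Adding 7 calendar days to Jun 22, 2020 gives Jun 29, 2020, which is the last day of the standstill period.
The date disbursement becomes effective: 3 business days after Monday, Jun 29, 2020, skipping weekends — Jun 30, Jul 1, Jul 2 — lands on Thursday, Jul 2, 2020.

Jul 2, 2020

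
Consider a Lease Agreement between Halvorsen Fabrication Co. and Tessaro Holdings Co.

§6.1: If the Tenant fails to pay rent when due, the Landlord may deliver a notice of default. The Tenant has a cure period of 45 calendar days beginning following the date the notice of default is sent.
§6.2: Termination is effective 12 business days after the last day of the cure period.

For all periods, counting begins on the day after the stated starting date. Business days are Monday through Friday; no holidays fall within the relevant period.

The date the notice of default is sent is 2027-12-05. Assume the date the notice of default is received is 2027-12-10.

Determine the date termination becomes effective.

The last day of the cure period: 2027-12-05 + 45 days = 2028-01-19.
The date termination becomes effective: 12 business days after Wednesday, 2028-01-19, skipping weekends — Jan 20, Jan 21, Jan 24, Jan 25, …, Feb 2, Feb 3, Feb 4 — lands on Friday, 2028-02-04.

2028-02-04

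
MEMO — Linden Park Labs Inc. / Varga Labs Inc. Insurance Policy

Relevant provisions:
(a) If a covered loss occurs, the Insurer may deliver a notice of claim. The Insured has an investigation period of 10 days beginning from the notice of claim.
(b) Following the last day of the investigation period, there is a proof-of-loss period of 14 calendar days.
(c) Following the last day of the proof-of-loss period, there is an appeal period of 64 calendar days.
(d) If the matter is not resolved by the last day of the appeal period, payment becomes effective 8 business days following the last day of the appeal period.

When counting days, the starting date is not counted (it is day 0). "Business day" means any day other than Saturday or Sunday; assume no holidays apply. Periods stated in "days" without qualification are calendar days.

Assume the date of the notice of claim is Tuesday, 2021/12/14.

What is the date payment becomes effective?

Adding 10 calendar days to 2021/12/14 gives 2021/12/24, which is the last day of the investigation period.
The last day of the proof-of-loss period: 14 calendar days after 2021/12/24 is 2022/01/07.
Adding 64 calendar days to 2022/01/07 gives 2022/03/12, which is the last day of the appeal period.
The date payment becomes effective: counting 8 business days from Saturday, 2022/03/12 (Mar 14, Mar 15, Mar 16, Mar 17, Mar 18, Mar 21, Mar 22, Mar 23, skipping weekends) reaches Wednesday, 2022/03/23.

2022/03/23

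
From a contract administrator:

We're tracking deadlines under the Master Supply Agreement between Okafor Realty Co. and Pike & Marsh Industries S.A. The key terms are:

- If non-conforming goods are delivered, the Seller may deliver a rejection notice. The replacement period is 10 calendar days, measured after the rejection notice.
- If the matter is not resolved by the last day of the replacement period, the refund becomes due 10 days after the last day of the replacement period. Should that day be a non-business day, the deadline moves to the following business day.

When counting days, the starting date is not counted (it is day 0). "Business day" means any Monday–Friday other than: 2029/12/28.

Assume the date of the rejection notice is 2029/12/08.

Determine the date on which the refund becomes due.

The last day of the replacement period: 10 calendar days after 2029/12/08 is 2029/12/18.
The date on which the refund becomes due: 10 calendar days after 2029/12/18 is 2029/12/28. That falls on Friday, a listed holiday, so it rolls to the next business day, Monday, 2029/12/31.

2029/12/31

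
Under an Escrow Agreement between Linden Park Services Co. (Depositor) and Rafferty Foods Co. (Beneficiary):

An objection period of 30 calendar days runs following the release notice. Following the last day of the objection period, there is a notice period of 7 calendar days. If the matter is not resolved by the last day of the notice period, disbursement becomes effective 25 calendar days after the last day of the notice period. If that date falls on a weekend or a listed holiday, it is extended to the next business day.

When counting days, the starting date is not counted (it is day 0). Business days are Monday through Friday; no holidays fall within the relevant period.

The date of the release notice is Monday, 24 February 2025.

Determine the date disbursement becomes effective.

Adding 30 calendar days to 24 February 2025 gives 26 March 2025, which is the last day of the objection period.
The last day of the notice period: 7 calendar days after 26 March 2025 is 2 April 2025.
The date disbursement becomes effective: 2 April 2025 + 25 days = 27 April 2025. That falls on a Sunday, so it rolls to the next business day, Monday, 28 April 2025.

28 April 2025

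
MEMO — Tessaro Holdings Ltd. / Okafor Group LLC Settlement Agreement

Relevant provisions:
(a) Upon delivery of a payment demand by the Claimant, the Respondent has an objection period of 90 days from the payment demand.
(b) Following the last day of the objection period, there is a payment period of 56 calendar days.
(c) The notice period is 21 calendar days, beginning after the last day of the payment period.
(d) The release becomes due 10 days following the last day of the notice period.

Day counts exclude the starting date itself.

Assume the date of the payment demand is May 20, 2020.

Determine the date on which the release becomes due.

The last day of the objection period: 90 calendar days after May 20, 2020 is Aug 18, 2020.
The last day of the payment period: 56 calendar days after Aug 18, 2020 is Oct 13, 2020.
The last day of the notice period: Oct 13, 2020 + 21 days = Nov 3, 2020.
The date on which the release becomes due: 10 calendar days after Nov 3, 2020 is Nov 13, 2020.

Nov 13, 2020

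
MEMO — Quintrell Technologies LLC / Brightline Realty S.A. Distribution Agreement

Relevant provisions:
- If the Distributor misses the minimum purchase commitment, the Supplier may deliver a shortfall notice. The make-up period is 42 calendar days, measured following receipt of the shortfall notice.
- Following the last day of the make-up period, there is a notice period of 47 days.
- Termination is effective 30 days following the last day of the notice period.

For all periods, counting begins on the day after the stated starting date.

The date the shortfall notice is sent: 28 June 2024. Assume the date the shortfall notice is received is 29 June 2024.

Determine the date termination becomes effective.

The last day of the make-up period: 42 calendar days after 29 June 2024 is 10 August 2024.
The last day of the notice period: 10 August 2024 + 47 days = 26 September 2024.
Adding 30 calendar days to 26 September 2024 gives 26 October 2024, which is the date termination becomes effective.

26 October 2024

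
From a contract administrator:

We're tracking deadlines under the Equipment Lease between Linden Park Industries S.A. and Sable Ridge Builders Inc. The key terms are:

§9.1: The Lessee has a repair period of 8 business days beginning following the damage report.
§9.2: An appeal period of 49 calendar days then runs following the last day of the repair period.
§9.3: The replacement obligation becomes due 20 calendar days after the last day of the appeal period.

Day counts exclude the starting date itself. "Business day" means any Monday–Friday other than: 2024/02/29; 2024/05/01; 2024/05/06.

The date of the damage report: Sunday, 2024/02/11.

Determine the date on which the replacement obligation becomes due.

2024/04/30

From Sunday, 2024/02/11, 8 business days (Feb 12, Feb 13, Feb 14, Feb 15, Feb 16, Feb 19, Feb 20, Feb 21, skipping weekends) brings us to Wednesday, 2024/02/21, which is the last day of the repair period.
The last day of the appeal period: 2024/02/21 + 49 days = 2024/04/10.
The date on which the replacement obligation becomes due: 20 calendar days after 2024/04/10 is 2024/04/30.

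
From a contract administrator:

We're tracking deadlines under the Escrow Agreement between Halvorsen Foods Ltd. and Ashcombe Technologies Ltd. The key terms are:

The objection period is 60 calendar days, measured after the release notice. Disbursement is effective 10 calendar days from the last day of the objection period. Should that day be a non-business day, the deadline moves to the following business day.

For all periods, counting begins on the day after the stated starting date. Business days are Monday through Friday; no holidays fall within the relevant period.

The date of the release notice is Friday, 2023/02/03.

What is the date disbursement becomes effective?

2023/04/14

The last day of the objection period: 60 calendar days after 2023/02/03 is 2023/04/04.
The date disbursement becomes effective: 2023/04/04 + 10 days = 2023/04/14. 2023/04/14 is a Friday, so no roll-forward applies.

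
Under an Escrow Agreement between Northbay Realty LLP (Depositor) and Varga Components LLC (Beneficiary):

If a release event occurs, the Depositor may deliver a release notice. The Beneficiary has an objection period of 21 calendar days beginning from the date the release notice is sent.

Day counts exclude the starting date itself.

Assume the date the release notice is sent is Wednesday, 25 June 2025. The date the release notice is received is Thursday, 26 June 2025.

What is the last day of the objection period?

The last day of the objection period: 21 calendar days after 25 June 2025 is 16 July 2025.

16 July 2025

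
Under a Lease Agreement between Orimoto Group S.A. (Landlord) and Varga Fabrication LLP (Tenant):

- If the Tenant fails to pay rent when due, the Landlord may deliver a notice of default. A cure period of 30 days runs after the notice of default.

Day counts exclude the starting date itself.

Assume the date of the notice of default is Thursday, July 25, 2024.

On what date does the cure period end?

August 24, 2024

The last day of the cure period: 30 calendar days after July 25, 2024 is August 24, 2024.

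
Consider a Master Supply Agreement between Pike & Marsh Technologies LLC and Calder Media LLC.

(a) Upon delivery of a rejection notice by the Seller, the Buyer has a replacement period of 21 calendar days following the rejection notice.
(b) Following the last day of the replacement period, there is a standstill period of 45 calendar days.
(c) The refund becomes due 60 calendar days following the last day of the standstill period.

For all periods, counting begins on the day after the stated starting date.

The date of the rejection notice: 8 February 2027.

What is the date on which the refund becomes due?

14 June 2027

The last day of the replacement period: 21 calendar days after 8 February 2027 is 1 March 2027.
The last day of the standstill period: 1 March 2027 + 45 days = 15 April 2027.
The date on which the refund becomes due: 15 April 2027 + 60 days = 14 June 2027.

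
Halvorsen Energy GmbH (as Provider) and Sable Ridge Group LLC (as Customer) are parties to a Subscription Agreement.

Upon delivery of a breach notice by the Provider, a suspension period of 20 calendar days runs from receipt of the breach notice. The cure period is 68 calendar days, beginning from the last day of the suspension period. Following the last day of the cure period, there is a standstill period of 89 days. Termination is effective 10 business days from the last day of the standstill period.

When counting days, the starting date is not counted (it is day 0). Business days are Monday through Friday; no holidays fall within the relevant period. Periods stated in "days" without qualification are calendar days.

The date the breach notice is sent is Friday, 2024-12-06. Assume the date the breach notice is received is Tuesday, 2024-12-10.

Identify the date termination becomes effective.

2025-06-19

Adding 20 calendar days to 2024-12-10 gives 2024-12-30, which is the last day of the suspension period.
The last day of the cure period: 2024-12-30 + 68 days = 2025-03-08.
The last day of the standstill period: 2025-03-08 + 89 days = 2025-06-05.
The date termination becomes effective: 10 business days after Thursday, 2025-06-05, skipping weekends — Jun 6, Jun 9, Jun 10, Jun 11, Jun 12, Jun 13, Jun 16, Jun 17, Jun 18, Jun 19 — lands on Thursday, 2025-06-19.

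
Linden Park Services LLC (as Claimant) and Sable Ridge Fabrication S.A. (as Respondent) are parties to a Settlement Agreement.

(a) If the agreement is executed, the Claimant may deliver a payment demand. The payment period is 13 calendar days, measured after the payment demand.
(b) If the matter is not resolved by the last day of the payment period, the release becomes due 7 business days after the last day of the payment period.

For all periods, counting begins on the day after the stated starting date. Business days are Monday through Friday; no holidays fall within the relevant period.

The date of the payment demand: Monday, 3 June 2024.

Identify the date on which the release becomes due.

Adding 13 calendar days to 3 June 2024 gives 16 June 2024, which is the last day of the payment period.
The date on which the release becomes due: counting 7 business days from Sunday, 16 June 2024 (Jun 17, Jun 18, Jun 19, Jun 20, Jun 21, Jun 24, Jun 25, skipping weekends) reaches Tuesday, 25 June 2024.

25 June 2024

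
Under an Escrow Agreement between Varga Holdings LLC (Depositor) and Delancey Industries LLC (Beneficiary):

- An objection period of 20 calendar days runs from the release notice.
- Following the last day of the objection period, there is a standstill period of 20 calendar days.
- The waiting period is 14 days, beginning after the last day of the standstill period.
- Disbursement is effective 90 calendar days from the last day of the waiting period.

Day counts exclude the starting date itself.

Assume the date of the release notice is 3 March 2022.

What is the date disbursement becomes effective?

25 July 2022

The last day of the objection period: 20 calendar days after 3 March 2022 is 23 March 2022.
The last day of the standstill period: 23 March 2022 + 20 days = 12 April 2022.
The last day of the waiting period: 14 calendar days after 12 April 2022 is 26 April 2022.
The date disbursement becomes effective: 26 April 2022 + 90 days = 25 July 2022.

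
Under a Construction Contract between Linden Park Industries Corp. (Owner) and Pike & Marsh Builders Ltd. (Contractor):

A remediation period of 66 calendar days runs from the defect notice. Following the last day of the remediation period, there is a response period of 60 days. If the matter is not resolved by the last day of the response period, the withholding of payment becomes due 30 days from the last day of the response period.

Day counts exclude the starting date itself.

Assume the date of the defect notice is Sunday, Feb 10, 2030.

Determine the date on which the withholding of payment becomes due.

Adding 66 calendar days to Feb 10, 2030 gives Apr 17, 2030, which is the last day of the remediation period.
The last day of the response period: Apr 17, 2030 + 60 days = Jun 16, 2030.
The date on which the withholding of payment becomes due: 30 calendar days after Jun 16, 2030 is Jul 16, 2030.

Jul 16, 2030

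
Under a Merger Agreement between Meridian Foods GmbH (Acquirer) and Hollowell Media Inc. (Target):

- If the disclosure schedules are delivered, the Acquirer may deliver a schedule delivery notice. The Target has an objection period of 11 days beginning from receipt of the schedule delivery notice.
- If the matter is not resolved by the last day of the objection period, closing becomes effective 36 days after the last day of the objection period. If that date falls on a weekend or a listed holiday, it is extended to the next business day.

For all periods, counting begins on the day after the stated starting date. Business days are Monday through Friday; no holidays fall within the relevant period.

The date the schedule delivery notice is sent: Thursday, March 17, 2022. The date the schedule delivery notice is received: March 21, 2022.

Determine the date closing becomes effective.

May 9, 2022

Adding 11 calendar days to March 21, 2022 gives April 1, 2022, which is the last day of the objection period.
The date closing becomes effective: April 1, 2022 + 36 days = May 7, 2022. That falls on a Saturday, so it rolls to the next business day, Monday, May 9, 2022.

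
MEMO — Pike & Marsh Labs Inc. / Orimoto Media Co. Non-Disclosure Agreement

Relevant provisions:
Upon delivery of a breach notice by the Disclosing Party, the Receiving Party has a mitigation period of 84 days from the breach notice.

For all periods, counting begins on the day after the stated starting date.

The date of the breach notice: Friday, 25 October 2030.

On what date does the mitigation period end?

17 January 2031

The last day of the mitigation period: 84 calendar days after 25 October 2030 is 17 January 2031.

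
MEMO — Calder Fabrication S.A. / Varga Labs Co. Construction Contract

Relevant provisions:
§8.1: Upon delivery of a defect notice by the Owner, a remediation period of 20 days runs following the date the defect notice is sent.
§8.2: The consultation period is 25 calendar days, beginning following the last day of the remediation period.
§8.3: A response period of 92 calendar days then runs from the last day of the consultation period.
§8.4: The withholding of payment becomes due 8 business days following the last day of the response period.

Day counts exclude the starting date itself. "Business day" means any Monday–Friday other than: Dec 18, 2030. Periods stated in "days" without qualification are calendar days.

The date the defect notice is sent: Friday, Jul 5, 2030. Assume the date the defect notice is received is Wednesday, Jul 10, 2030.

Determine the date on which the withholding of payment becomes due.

The last day of the remediation period: 20 calendar days after Jul 5, 2030 is Jul 25, 2030.
The last day of the consultation period: Jul 25, 2030 + 25 days = Aug 19, 2030.
The last day of the response period: Aug 19, 2030 + 92 days = Nov 19, 2030.
From Tuesday, Nov 19, 2030, 8 business days (Nov 20, Nov 21, Nov 22, Nov 25, Nov 26, Nov 27, Nov 28, Nov 29, skipping weekends) brings us to Friday, Nov 29, 2030, which is the date on which the withholding of payment becomes due.

Nov 29, 2030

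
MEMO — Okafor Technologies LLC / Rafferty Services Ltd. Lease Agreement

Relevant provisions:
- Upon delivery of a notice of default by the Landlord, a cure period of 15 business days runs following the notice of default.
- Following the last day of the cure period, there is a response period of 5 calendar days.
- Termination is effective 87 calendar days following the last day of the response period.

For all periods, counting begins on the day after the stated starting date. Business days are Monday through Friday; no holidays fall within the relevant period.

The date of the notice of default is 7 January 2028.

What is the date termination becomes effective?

29 April 2028

The last day of the cure period: 15 business days after Friday, 7 January 2028, skipping weekends — Jan 10, Jan 11, Jan 12, Jan 13, …, Jan 26, Jan 27, Jan 28 — lands on Friday, 28 January 2028.
The last day of the response period: 5 calendar days after 28 January 2028 is 2 February 2028.
The date termination becomes effective: 2 February 2028 + 87 days = 29 April 2028.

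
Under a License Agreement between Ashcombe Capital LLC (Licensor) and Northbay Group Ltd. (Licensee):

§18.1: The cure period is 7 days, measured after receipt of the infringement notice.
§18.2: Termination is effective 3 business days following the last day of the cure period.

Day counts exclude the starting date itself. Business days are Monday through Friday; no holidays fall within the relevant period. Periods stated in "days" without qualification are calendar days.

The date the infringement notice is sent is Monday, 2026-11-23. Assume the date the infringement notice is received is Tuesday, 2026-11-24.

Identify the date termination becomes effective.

Adding 7 calendar days to 2026-11-24 gives 2026-12-01, which is the last day of the cure period.
From Tuesday, 2026-12-01, 3 business days (Dec 2, Dec 3, Dec 4, skipping weekends) brings us to Friday, 2026-12-04, which is the date termination becomes effective.

2026-12-04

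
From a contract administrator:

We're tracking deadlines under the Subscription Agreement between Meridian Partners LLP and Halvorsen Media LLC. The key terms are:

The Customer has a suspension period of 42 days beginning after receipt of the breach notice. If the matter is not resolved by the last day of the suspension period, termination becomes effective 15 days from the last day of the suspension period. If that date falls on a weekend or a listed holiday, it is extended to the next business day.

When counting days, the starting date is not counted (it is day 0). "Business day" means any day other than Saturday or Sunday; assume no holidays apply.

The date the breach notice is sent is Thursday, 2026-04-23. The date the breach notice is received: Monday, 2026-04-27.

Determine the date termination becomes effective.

The last day of the suspension period: 42 calendar days after 2026-04-27 is 2026-06-08.
The date termination becomes effective: 2026-06-08 + 15 days = 2026-06-23. 2026-06-23 is a Tuesday, so no roll-forward applies.

2026-06-23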